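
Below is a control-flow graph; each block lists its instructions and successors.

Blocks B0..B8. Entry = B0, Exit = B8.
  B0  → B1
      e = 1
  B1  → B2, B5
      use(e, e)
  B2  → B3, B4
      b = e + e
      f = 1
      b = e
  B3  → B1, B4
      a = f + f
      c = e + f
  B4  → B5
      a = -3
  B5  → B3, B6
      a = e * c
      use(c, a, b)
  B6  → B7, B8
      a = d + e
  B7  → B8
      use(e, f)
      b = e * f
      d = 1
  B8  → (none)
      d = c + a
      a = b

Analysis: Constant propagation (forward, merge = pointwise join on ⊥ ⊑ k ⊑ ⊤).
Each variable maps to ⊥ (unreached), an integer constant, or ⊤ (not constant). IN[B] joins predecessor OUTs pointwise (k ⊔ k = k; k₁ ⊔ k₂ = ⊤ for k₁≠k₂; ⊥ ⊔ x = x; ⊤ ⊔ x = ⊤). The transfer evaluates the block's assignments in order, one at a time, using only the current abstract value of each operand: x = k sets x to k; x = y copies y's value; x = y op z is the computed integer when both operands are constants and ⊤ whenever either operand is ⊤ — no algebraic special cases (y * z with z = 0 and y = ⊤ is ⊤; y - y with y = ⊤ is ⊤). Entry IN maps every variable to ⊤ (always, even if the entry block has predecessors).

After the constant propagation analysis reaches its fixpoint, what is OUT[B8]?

Answer: {a: ⊤, b: ⊤, c: ⊤, d: ⊤, e: 1, f: ⊤}

Derivation:
Fixpoint table:
  B0:   IN=(all ⊤)   OUT={e:1; rest ⊤}
  B1:   IN={e:1; rest ⊤}   OUT={e:1; rest ⊤}
  B2:   IN={e:1; rest ⊤}   OUT={b:1, e:1, f:1; rest ⊤}
  B3:   IN={e:1; rest ⊤}   OUT={e:1; rest ⊤}
  B4:   IN={e:1; rest ⊤}   OUT={a:-3, e:1; rest ⊤}
  B5:   IN={e:1; rest ⊤}   OUT={e:1; rest ⊤}
  B6:   IN={e:1; rest ⊤}   OUT={e:1; rest ⊤}
  B7:   IN={e:1; rest ⊤}   OUT={d:1, e:1; rest ⊤}
  B8:   IN={e:1; rest ⊤}   OUT={e:1; rest ⊤}

Merge at B8: IN[B8] = OUT[B6] ⊔ OUT[B7] = {a: ⊤, b: ⊤, c: ⊤, d: ⊤, e: 1, f: ⊤}
Applying B8's transfer function to that IN value gives OUT[B8] (row B8 above).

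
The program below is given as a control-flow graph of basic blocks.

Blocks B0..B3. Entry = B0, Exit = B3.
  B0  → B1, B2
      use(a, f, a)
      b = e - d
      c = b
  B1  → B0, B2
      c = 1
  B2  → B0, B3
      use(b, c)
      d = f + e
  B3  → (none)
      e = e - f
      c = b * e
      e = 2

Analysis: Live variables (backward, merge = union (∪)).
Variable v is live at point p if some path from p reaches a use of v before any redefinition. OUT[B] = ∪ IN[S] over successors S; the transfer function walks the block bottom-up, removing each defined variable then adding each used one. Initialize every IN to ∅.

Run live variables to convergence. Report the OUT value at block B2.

Per-block solution:
  B0:  IN={a, d, e, f}  OUT={a, b, c, d, e, f}
  B1:  IN={a, b, d, e, f}  OUT={a, b, c, d, e, f}
  B2:  IN={a, b, c, e, f}  OUT={a, b, d, e, f}
  B3:  IN={b, e, f}  OUT={}

Merge at B2: OUT[B2] = IN[B0] ⊔ IN[B3] = {a, b, d, e, f}

Answer: {a, b, d, e, f}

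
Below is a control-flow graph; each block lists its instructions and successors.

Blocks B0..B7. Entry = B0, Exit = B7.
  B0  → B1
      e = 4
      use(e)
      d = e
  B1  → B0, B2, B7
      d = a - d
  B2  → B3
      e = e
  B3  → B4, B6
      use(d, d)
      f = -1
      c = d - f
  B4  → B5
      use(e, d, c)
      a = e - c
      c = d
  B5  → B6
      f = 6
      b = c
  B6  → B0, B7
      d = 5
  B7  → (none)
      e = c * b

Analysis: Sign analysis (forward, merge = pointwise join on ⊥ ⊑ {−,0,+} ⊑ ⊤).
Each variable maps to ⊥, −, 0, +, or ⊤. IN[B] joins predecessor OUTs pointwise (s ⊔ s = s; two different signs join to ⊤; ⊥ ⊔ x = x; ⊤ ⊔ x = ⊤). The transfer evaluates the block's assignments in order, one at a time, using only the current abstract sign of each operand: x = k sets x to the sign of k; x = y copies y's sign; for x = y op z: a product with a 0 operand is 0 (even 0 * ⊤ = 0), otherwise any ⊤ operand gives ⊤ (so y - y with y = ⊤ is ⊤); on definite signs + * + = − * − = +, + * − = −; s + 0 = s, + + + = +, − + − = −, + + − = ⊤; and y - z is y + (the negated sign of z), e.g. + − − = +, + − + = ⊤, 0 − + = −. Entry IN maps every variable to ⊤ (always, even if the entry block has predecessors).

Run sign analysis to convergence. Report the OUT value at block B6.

Answer: {a: ⊤, b: ⊤, c: ⊤, d: +, e: +, f: ⊤}

Derivation:
Per-block solution:
  B0:   IN=(all ⊤)   OUT={d:+, e:+; rest ⊤}
  B1:   IN={d:+, e:+; rest ⊤}   OUT={e:+; rest ⊤}
  B2:   IN={e:+; rest ⊤}   OUT={e:+; rest ⊤}
  B3:   IN={e:+; rest ⊤}   OUT={e:+, f:-; rest ⊤}
  B4:   IN={e:+, f:-; rest ⊤}   OUT={e:+, f:-; rest ⊤}
  B5:   IN={e:+, f:-; rest ⊤}   OUT={e:+, f:+; rest ⊤}
  B6:   IN={e:+; rest ⊤}   OUT={d:+, e:+; rest ⊤}
  B7:   IN={e:+; rest ⊤}   OUT=(all ⊤)

Merge at B6: IN[B6] = OUT[B3] ⊔ OUT[B5] = {a: ⊤, b: ⊤, c: ⊤, d: ⊤, e: +, f: ⊤}
Applying B6's transfer function to that IN value gives OUT[B6] (row B6 above).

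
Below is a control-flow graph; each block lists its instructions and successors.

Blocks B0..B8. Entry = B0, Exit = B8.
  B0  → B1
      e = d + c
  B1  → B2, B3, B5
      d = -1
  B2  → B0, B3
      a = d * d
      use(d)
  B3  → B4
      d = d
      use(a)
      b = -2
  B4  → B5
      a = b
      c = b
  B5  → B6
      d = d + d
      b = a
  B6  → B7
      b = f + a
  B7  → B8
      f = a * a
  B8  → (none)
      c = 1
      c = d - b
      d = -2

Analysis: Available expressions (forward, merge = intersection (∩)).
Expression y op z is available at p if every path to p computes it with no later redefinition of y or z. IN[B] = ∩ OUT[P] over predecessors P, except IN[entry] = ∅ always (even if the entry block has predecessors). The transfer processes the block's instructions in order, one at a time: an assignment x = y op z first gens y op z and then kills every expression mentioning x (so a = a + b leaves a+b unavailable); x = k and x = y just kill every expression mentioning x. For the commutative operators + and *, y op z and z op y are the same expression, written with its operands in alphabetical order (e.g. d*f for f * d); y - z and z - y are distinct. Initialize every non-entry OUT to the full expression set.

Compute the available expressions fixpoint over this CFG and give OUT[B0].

Fixpoint table:
  B0:   IN={}   OUT={c+d}
  B1:   IN={c+d}   OUT={}
  B2:   IN={}   OUT={d*d}
  B3:   IN={}   OUT={}
  B4:   IN={}   OUT={}
  B5:   IN={}   OUT={}
  B6:   IN={}   OUT={a+f}
  B7:   IN={a+f}   OUT={a*a}
  B8:   IN={a*a}   OUT={a*a}

Merge at B0 (entry node, so the boundary value {} is joined with the incoming edge(s)): IN[B0] = {} ∩ OUT[B2] = {}
Applying B0's transfer function to that IN value gives OUT[B0] (row B0 above).

Answer: {c+d}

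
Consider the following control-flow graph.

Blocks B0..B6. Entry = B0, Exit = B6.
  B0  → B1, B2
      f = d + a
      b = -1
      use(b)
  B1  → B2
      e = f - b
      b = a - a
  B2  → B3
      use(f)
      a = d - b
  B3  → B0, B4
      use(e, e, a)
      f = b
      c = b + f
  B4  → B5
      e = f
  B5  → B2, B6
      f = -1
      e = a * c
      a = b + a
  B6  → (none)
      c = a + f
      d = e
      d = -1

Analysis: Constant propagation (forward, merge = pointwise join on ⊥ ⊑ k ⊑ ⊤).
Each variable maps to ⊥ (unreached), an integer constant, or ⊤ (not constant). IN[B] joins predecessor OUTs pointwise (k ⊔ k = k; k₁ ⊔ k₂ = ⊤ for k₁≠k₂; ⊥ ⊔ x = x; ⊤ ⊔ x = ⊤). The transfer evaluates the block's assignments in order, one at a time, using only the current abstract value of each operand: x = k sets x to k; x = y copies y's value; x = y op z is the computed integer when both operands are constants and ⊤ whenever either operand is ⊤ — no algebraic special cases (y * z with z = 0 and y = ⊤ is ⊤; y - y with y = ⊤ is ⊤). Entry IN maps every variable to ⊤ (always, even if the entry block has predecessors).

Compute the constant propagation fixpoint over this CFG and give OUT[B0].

Answer: {a: ⊤, b: -1, c: ⊤, d: ⊤, e: ⊤, f: ⊤}

Trace:
Fixpoint table:
  B0:  IN=(all ⊤)  OUT={b:-1; rest ⊤}
  B1:  IN={b:-1; rest ⊤}  OUT=(all ⊤)
  B2:  IN=(all ⊤)  OUT=(all ⊤)
  B3:  IN=(all ⊤)  OUT=(all ⊤)
  B4:  IN=(all ⊤)  OUT=(all ⊤)
  B5:  IN=(all ⊤)  OUT={f:-1; rest ⊤}
  B6:  IN={f:-1; rest ⊤}  OUT={d:-1, f:-1; rest ⊤}

Merge at B0 (entry node, so the boundary value (all ⊤) is joined with the incoming edge(s)): IN[B0] = (all ⊤) ⊔ OUT[B3] = {a: ⊤, b: ⊤, c: ⊤, d: ⊤, e: ⊤, f: ⊤}
Applying B0's transfer function to that IN value gives OUT[B0] (row B0 above).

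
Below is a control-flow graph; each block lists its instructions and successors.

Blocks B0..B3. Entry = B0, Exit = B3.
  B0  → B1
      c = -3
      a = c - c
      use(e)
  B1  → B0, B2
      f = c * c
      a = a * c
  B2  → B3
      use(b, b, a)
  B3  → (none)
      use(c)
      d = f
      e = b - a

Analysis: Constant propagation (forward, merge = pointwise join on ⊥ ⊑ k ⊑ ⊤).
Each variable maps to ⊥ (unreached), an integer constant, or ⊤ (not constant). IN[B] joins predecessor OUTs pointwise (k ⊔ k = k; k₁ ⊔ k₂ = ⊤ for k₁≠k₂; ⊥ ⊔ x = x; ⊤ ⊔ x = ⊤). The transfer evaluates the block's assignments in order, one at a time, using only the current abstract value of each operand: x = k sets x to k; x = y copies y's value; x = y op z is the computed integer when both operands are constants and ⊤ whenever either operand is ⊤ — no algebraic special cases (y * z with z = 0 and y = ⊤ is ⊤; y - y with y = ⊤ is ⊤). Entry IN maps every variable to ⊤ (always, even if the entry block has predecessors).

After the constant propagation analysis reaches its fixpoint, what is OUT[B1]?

Converged values:
  B0:   IN=(all ⊤)   OUT={a:0, c:-3; rest ⊤}
  B1:   IN={a:0, c:-3; rest ⊤}   OUT={a:0, c:-3, f:9; rest ⊤}
  B2:   IN={a:0, c:-3, f:9; rest ⊤}   OUT={a:0, c:-3, f:9; rest ⊤}
  B3:   IN={a:0, c:-3, f:9; rest ⊤}   OUT={a:0, c:-3, d:9, f:9; rest ⊤}

Merge at B1: IN[B1] = OUT[B0] = {a: 0, b: ⊤, c: -3, d: ⊤, e: ⊤, f: ⊤}
Applying B1's transfer function to that IN value gives OUT[B1] (row B1 above).

Answer: {a: 0, b: ⊤, c: -3, d: ⊤, e: ⊤, f: 9}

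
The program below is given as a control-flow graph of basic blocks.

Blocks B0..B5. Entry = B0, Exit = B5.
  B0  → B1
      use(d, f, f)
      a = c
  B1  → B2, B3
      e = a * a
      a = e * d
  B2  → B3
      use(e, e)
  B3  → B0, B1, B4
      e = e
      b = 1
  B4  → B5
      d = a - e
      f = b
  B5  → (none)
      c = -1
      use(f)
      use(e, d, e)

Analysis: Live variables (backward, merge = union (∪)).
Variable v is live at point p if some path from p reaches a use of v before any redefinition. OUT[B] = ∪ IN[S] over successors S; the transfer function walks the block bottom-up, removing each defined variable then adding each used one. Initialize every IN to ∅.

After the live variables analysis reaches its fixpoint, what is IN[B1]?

Answer: {a, c, d, f}

Trace:
Fixpoint table:
  B0:   IN={c, d, f}   OUT={a, c, d, f}
  B1:   IN={a, c, d, f}   OUT={a, c, d, e, f}
  B2:   IN={a, c, d, e, f}   OUT={a, c, d, e, f}
  B3:   IN={a, c, d, e, f}   OUT={a, b, c, d, e, f}
  B4:   IN={a, b, e}   OUT={d, e, f}
  B5:   IN={d, e, f}   OUT={}

Merge at B1: OUT[B1] = IN[B2] ⊔ IN[B3] = {a, c, d, e, f}
Applying B1's transfer function to that OUT value gives IN[B1] (row B1 above).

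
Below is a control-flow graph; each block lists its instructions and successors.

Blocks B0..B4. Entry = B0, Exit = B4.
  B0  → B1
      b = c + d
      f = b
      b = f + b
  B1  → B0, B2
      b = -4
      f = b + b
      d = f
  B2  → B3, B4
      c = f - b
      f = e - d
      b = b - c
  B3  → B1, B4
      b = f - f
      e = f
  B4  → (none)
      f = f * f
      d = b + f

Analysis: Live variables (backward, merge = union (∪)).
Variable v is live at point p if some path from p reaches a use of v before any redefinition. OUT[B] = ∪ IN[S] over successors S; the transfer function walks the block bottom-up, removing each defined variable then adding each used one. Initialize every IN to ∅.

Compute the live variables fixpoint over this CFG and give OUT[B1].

Answer: {b, c, d, e, f}

Trace:
Fixpoint table:
  B0:   IN={c, d, e}   OUT={c, e}
  B1:   IN={c, e}   OUT={b, c, d, e, f}
  B2:   IN={b, d, e, f}   OUT={b, c, f}
  B3:   IN={c, f}   OUT={b, c, e, f}
  B4:   IN={b, f}   OUT={}

Merge at B1: OUT[B1] = IN[B0] ⊔ IN[B2] = {b, c, d, e, f}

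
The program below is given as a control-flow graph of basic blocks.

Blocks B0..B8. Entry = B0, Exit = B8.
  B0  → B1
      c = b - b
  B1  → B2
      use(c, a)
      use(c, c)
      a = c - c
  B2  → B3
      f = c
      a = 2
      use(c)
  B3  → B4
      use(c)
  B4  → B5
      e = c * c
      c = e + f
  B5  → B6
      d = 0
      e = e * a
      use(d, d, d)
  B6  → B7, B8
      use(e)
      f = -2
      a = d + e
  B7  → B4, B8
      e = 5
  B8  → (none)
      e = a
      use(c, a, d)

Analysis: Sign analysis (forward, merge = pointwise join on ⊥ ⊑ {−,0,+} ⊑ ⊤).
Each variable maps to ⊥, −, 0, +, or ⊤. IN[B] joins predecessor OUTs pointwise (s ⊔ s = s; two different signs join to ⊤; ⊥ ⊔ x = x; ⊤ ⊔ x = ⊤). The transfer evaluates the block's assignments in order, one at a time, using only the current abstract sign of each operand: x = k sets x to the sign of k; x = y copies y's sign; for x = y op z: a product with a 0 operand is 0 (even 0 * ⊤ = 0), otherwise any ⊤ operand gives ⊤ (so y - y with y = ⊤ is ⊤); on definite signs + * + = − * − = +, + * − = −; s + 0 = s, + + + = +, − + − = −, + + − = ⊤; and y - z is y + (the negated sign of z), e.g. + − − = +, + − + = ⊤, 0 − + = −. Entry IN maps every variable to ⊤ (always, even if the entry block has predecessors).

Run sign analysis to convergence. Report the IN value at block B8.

Fixpoint table:
  B0:   IN=(all ⊤)   OUT=(all ⊤)
  B1:   IN=(all ⊤)   OUT=(all ⊤)
  B2:   IN=(all ⊤)   OUT={a:+; rest ⊤}
  B3:   IN={a:+; rest ⊤}   OUT={a:+; rest ⊤}
  B4:   IN=(all ⊤)   OUT=(all ⊤)
  B5:   IN=(all ⊤)   OUT={d:0; rest ⊤}
  B6:   IN={d:0; rest ⊤}   OUT={d:0, f:-; rest ⊤}
  B7:   IN={d:0, f:-; rest ⊤}   OUT={d:0, e:+, f:-; rest ⊤}
  B8:   IN={d:0, f:-; rest ⊤}   OUT={d:0, f:-; rest ⊤}

Merge at B8: IN[B8] = OUT[B6] ⊔ OUT[B7] = {a: ⊤, b: ⊤, c: ⊤, d: 0, e: ⊤, f: -}

Answer: {a: ⊤, b: ⊤, c: ⊤, d: 0, e: ⊤, f: -}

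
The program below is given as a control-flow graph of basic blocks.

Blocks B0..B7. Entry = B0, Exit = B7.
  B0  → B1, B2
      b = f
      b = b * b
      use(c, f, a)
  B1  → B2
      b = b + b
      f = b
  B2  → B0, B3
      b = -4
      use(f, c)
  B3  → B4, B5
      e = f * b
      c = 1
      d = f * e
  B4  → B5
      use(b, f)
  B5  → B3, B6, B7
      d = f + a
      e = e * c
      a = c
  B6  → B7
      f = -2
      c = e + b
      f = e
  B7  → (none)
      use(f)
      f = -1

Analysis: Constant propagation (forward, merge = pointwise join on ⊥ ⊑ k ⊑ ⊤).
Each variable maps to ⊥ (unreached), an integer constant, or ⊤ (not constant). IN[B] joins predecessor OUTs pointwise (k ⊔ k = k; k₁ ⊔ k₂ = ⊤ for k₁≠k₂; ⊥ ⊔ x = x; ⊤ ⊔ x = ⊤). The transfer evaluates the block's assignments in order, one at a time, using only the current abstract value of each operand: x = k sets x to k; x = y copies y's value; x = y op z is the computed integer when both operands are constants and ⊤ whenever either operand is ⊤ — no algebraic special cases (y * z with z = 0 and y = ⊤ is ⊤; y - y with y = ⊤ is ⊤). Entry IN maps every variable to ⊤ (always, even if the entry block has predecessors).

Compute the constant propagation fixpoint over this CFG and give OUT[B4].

Answer: {a: ⊤, b: -4, c: 1, d: ⊤, e: ⊤, f: ⊤}

Trace:
Fixpoint table:
  B0: | IN=(all ⊤) | OUT=(all ⊤)
  B1: | IN=(all ⊤) | OUT=(all ⊤)
  B2: | IN=(all ⊤) | OUT={b:-4; rest ⊤}
  B3: | IN={b:-4; rest ⊤} | OUT={b:-4, c:1; rest ⊤}
  B4: | IN={b:-4, c:1; rest ⊤} | OUT={b:-4, c:1; rest ⊤}
  B5: | IN={b:-4, c:1; rest ⊤} | OUT={a:1, b:-4, c:1; rest ⊤}
  B6: | IN={a:1, b:-4, c:1; rest ⊤} | OUT={a:1, b:-4; rest ⊤}
  B7: | IN={a:1, b:-4; rest ⊤} | OUT={a:1, b:-4, f:-1; rest ⊤}

Merge at B4: IN[B4] = OUT[B3] = {a: ⊤, b: -4, c: 1, d: ⊤, e: ⊤, f: ⊤}
Applying B4's transfer function to that IN value gives OUT[B4] (row B4 above).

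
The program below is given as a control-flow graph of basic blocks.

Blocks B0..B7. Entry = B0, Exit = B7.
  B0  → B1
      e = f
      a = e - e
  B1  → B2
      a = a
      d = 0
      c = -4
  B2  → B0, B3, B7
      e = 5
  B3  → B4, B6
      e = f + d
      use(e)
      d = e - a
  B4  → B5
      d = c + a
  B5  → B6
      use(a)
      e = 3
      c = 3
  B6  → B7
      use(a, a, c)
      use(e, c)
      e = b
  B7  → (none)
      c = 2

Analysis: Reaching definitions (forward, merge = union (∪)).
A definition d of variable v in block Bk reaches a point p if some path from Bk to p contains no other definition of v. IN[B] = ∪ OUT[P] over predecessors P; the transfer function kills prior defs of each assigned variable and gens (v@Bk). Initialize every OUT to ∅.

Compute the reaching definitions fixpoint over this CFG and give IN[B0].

Answer: {a@B1, c@B1, d@B1, e@B2}

Derivation:
Per-block solution:
  B0:   IN={a@B1, c@B1, d@B1, e@B2}   OUT={a@B0, c@B1, d@B1, e@B0}
  B1:   IN={a@B0, c@B1, d@B1, e@B0}   OUT={a@B1, c@B1, d@B1, e@B0}
  B2:   IN={a@B1, c@B1, d@B1, e@B0}   OUT={a@B1, c@B1, d@B1, e@B2}
  B3:   IN={a@B1, c@B1, d@B1, e@B2}   OUT={a@B1, c@B1, d@B3, e@B3}
  B4:   IN={a@B1, c@B1, d@B3, e@B3}   OUT={a@B1, c@B1, d@B4, e@B3}
  B5:   IN={a@B1, c@B1, d@B4, e@B3}   OUT={a@B1, c@B5, d@B4, e@B5}
  B6:   IN={a@B1, c@B1, c@B5, d@B3, d@B4, e@B3, e@B5}   OUT={a@B1, c@B1, c@B5, d@B3, d@B4, e@B6}
  B7:   IN={a@B1, c@B1, c@B5, d@B1, d@B3, d@B4, e@B2, e@B6}   OUT={a@B1, c@B7, d@B1, d@B3, d@B4, e@B2, e@B6}

Merge at B0 (entry node, so the boundary value {} is joined with the incoming edge(s)): IN[B0] = {} ⊔ OUT[B2] = {a@B1, c@B1, d@B1, e@B2}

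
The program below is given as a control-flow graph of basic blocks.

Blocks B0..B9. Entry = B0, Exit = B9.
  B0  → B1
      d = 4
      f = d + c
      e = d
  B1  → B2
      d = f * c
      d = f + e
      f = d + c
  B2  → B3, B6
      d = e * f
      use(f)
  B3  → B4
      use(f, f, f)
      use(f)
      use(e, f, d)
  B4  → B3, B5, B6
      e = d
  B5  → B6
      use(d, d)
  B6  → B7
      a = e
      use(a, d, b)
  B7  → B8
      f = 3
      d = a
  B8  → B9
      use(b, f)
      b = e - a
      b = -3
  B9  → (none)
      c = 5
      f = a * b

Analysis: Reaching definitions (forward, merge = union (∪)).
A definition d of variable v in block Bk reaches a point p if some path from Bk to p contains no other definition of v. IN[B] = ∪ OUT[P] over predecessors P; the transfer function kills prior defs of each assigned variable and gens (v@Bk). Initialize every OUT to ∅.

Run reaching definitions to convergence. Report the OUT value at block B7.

Converged values:
  B0:   IN={}   OUT={d@B0, e@B0, f@B0}
  B1:   IN={d@B0, e@B0, f@B0}   OUT={d@B1, e@B0, f@B1}
  B2:   IN={d@B1, e@B0, f@B1}   OUT={d@B2, e@B0, f@B1}
  B3:   IN={d@B2, e@B0, e@B4, f@B1}   OUT={d@B2, e@B0, e@B4, f@B1}
  B4:   IN={d@B2, e@B0, e@B4, f@B1}   OUT={d@B2, e@B4, f@B1}
  B5:   IN={d@B2, e@B4, f@B1}   OUT={d@B2, e@B4, f@B1}
  B6:   IN={d@B2, e@B0, e@B4, f@B1}   OUT={a@B6, d@B2, e@B0, e@B4, f@B1}
  B7:   IN={a@B6, d@B2, e@B0, e@B4, f@B1}   OUT={a@B6, d@B7, e@B0, e@B4, f@B7}
  B8:   IN={a@B6, d@B7, e@B0, e@B4, f@B7}   OUT={a@B6, b@B8, d@B7, e@B0, e@B4, f@B7}
  B9:   IN={a@B6, b@B8, d@B7, e@B0, e@B4, f@B7}   OUT={a@B6, b@B8, c@B9, d@B7, e@B0, e@B4, f@B9}

Merge at B7: IN[B7] = OUT[B6] = {a@B6, d@B2, e@B0, e@B4, f@B1}
Applying B7's transfer function to that IN value gives OUT[B7] (row B7 above).

Answer: {a@B6, d@B7, e@B0, e@B4, f@B7}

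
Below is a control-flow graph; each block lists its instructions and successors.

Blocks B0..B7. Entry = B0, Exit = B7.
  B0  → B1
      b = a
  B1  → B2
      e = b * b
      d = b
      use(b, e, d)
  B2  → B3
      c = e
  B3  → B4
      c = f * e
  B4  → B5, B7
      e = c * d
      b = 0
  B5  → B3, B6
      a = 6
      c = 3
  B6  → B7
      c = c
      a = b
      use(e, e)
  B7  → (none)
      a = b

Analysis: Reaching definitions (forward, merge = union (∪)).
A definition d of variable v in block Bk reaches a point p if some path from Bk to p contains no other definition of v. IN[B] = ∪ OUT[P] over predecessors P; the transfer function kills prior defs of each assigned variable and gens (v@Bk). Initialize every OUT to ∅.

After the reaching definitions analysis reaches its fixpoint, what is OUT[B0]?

Fixpoint table:
  B0:  IN={}  OUT={b@B0}
  B1:  IN={b@B0}  OUT={b@B0, d@B1, e@B1}
  B2:  IN={b@B0, d@B1, e@B1}  OUT={b@B0, c@B2, d@B1, e@B1}
  B3:  IN={a@B5, b@B0, b@B4, c@B2, c@B5, d@B1, e@B1, e@B4}  OUT={a@B5, b@B0, b@B4, c@B3, d@B1, e@B1, e@B4}
  B4:  IN={a@B5, b@B0, b@B4, c@B3, d@B1, e@B1, e@B4}  OUT={a@B5, b@B4, c@B3, d@B1, e@B4}
  B5:  IN={a@B5, b@B4, c@B3, d@B1, e@B4}  OUT={a@B5, b@B4, c@B5, d@B1, e@B4}
  B6:  IN={a@B5, b@B4, c@B5, d@B1, e@B4}  OUT={a@B6, b@B4, c@B6, d@B1, e@B4}
  B7:  IN={a@B5, a@B6, b@B4, c@B3, c@B6, d@B1, e@B4}  OUT={a@B7, b@B4, c@B3, c@B6, d@B1, e@B4}

B0 is the boundary node: IN[B0] = {}
Applying B0's transfer function to that IN value gives OUT[B0] (row B0 above).

Answer: {b@B0}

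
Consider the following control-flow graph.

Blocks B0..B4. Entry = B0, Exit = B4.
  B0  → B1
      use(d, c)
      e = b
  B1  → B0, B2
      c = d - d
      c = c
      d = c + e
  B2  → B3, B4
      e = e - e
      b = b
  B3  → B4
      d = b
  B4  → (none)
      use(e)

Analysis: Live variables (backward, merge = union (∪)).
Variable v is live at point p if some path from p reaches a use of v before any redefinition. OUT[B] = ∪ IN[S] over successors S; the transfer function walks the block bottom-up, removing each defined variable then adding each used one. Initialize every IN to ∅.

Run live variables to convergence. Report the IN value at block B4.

Fixpoint table:
  B0:   IN={b, c, d}   OUT={b, d, e}
  B1:   IN={b, d, e}   OUT={b, c, d, e}
  B2:   IN={b, e}   OUT={b, e}
  B3:   IN={b, e}   OUT={e}
  B4:   IN={e}   OUT={}

B4 is the boundary node: OUT[B4] = {}
Applying B4's transfer function to that OUT value gives IN[B4] (row B4 above).

Answer: {e}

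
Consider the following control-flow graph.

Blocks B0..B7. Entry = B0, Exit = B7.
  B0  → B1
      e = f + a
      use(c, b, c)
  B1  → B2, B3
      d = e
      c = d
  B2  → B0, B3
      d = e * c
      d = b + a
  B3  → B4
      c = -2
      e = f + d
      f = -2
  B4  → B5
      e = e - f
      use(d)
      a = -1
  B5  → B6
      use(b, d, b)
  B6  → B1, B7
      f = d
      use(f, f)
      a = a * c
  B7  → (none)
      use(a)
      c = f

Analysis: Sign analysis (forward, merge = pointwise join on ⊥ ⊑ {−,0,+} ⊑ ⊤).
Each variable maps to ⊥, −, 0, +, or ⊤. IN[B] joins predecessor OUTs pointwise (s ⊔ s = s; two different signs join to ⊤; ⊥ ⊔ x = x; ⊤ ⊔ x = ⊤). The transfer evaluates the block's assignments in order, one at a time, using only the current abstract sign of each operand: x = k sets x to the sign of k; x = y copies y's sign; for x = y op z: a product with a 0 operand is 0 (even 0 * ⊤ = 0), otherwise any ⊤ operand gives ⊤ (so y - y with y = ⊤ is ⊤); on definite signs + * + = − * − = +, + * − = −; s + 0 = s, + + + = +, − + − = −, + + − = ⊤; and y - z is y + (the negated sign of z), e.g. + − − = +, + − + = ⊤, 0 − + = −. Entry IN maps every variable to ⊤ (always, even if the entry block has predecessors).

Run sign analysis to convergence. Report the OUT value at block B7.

Converged values:
  B0: | IN=(all ⊤) | OUT=(all ⊤)
  B1: | IN=(all ⊤) | OUT=(all ⊤)
  B2: | IN=(all ⊤) | OUT=(all ⊤)
  B3: | IN=(all ⊤) | OUT={c:-, f:-; rest ⊤}
  B4: | IN={c:-, f:-; rest ⊤} | OUT={a:-, c:-, f:-; rest ⊤}
  B5: | IN={a:-, c:-, f:-; rest ⊤} | OUT={a:-, c:-, f:-; rest ⊤}
  B6: | IN={a:-, c:-, f:-; rest ⊤} | OUT={a:+, c:-; rest ⊤}
  B7: | IN={a:+, c:-; rest ⊤} | OUT={a:+; rest ⊤}

Merge at B7: IN[B7] = OUT[B6] = {a: +, b: ⊤, c: -, d: ⊤, e: ⊤, f: ⊤}
Applying B7's transfer function to that IN value gives OUT[B7] (row B7 above).

Answer: {a: +, b: ⊤, c: ⊤, d: ⊤, e: ⊤, f: ⊤}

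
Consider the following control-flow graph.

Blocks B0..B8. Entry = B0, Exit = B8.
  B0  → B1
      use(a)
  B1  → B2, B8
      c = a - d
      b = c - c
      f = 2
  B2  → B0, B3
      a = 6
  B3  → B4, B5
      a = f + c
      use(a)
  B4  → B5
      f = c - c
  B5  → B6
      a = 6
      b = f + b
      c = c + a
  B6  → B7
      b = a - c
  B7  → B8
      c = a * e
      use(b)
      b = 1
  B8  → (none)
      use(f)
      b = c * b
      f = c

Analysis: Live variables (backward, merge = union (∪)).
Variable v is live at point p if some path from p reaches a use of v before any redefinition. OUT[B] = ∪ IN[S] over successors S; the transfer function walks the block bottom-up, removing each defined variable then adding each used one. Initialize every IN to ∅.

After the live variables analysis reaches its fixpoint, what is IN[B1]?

Answer: {a, d, e}

Trace:
Fixpoint table:
  B0:   IN={a, d, e}   OUT={a, d, e}
  B1:   IN={a, d, e}   OUT={b, c, d, e, f}
  B2:   IN={b, c, d, e, f}   OUT={a, b, c, d, e, f}
  B3:   IN={b, c, e, f}   OUT={b, c, e, f}
  B4:   IN={b, c, e}   OUT={b, c, e, f}
  B5:   IN={b, c, e, f}   OUT={a, c, e, f}
  B6:   IN={a, c, e, f}   OUT={a, b, e, f}
  B7:   IN={a, b, e, f}   OUT={b, c, f}
  B8:   IN={b, c, f}   OUT={}

Merge at B1: OUT[B1] = IN[B2] ⊔ IN[B8] = {b, c, d, e, f}
Applying B1's transfer function to that OUT value gives IN[B1] (row B1 above).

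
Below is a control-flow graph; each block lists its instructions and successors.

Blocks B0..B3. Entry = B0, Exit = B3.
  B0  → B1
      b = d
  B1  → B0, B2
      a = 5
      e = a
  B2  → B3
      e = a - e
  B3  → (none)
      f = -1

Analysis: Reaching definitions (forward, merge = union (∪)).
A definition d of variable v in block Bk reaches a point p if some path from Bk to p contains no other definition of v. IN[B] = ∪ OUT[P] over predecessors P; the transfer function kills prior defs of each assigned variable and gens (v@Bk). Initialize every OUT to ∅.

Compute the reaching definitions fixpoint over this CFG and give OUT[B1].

Answer: {a@B1, b@B0, e@B1}

Derivation:
Fixpoint table:
  B0:  IN={a@B1, b@B0, e@B1}  OUT={a@B1, b@B0, e@B1}
  B1:  IN={a@B1, b@B0, e@B1}  OUT={a@B1, b@B0, e@B1}
  B2:  IN={a@B1, b@B0, e@B1}  OUT={a@B1, b@B0, e@B2}
  B3:  IN={a@B1, b@B0, e@B2}  OUT={a@B1, b@B0, e@B2, f@B3}

Merge at B1: IN[B1] = OUT[B0] = {a@B1, b@B0, e@B1}
Applying B1's transfer function to that IN value gives OUT[B1] (row B1 above).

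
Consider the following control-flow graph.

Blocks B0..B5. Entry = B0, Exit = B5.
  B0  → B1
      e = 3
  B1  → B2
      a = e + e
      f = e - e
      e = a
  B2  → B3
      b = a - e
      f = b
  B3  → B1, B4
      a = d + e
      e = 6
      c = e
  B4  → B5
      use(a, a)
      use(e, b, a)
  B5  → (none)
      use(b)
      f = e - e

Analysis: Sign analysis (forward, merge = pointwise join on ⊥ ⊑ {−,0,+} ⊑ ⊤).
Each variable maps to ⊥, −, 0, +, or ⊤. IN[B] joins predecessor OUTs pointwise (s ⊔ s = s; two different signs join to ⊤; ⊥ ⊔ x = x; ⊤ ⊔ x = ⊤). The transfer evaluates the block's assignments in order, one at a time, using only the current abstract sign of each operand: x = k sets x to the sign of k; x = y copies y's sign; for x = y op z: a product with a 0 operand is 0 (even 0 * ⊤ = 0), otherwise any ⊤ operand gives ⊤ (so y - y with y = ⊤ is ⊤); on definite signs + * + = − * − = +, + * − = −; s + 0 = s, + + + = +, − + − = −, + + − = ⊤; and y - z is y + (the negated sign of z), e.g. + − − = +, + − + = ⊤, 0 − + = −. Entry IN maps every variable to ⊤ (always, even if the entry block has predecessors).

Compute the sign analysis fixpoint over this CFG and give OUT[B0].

Per-block solution:
  B0: | IN=(all ⊤) | OUT={e:+; rest ⊤}
  B1: | IN={e:+; rest ⊤} | OUT={a:+, e:+; rest ⊤}
  B2: | IN={a:+, e:+; rest ⊤} | OUT={a:+, e:+; rest ⊤}
  B3: | IN={a:+, e:+; rest ⊤} | OUT={c:+, e:+; rest ⊤}
  B4: | IN={c:+, e:+; rest ⊤} | OUT={c:+, e:+; rest ⊤}
  B5: | IN={c:+, e:+; rest ⊤} | OUT={c:+, e:+; rest ⊤}

B0 is the boundary node: IN[B0] = {a: ⊤, b: ⊤, c: ⊤, d: ⊤, e: ⊤, f: ⊤}
Applying B0's transfer function to that IN value gives OUT[B0] (row B0 above).

Answer: {a: ⊤, b: ⊤, c: ⊤, d: ⊤, e: +, f: ⊤}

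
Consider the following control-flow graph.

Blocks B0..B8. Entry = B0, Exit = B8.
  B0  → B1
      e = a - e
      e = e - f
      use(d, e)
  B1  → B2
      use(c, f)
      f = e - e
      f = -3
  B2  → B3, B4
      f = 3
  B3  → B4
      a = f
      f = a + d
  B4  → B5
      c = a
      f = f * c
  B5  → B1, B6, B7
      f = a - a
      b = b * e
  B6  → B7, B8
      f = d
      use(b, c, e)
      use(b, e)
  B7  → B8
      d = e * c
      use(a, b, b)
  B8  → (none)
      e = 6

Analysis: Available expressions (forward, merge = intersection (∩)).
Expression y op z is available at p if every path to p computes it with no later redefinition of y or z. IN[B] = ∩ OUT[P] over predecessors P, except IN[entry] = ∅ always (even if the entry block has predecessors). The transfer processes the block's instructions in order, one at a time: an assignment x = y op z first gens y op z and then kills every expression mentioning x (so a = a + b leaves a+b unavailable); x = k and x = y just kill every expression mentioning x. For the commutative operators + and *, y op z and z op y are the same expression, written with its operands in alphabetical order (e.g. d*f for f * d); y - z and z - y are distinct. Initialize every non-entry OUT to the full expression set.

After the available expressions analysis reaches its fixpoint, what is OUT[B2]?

Fixpoint table:
  B0:   IN={}   OUT={}
  B1:   IN={}   OUT={e-e}
  B2:   IN={e-e}   OUT={e-e}
  B3:   IN={e-e}   OUT={a+d, e-e}
  B4:   IN={e-e}   OUT={e-e}
  B5:   IN={e-e}   OUT={a-a, e-e}
  B6:   IN={a-a, e-e}   OUT={a-a, e-e}
  B7:   IN={a-a, e-e}   OUT={a-a, c*e, e-e}
  B8:   IN={a-a, e-e}   OUT={a-a}

Merge at B2: IN[B2] = OUT[B1] = {e-e}
Applying B2's transfer function to that IN value gives OUT[B2] (row B2 above).

Answer: {e-e}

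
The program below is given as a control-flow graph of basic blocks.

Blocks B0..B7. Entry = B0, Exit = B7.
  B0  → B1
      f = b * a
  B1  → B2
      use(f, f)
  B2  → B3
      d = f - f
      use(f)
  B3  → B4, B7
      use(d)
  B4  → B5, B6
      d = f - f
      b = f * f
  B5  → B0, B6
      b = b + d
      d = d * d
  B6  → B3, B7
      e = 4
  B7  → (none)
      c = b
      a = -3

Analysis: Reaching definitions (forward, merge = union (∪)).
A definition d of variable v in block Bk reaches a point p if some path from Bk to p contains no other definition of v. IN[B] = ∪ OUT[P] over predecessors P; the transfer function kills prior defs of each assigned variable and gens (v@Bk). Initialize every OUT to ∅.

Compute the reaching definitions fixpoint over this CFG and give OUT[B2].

Fixpoint table:
  B0:  IN={b@B5, d@B5, e@B6, f@B0}  OUT={b@B5, d@B5, e@B6, f@B0}
  B1:  IN={b@B5, d@B5, e@B6, f@B0}  OUT={b@B5, d@B5, e@B6, f@B0}
  B2:  IN={b@B5, d@B5, e@B6, f@B0}  OUT={b@B5, d@B2, e@B6, f@B0}
  B3:  IN={b@B4, b@B5, d@B2, d@B4, d@B5, e@B6, f@B0}  OUT={b@B4, b@B5, d@B2, d@B4, d@B5, e@B6, f@B0}
  B4:  IN={b@B4, b@B5, d@B2, d@B4, d@B5, e@B6, f@B0}  OUT={b@B4, d@B4, e@B6, f@B0}
  B5:  IN={b@B4, d@B4, e@B6, f@B0}  OUT={b@B5, d@B5, e@B6, f@B0}
  B6:  IN={b@B4, b@B5, d@B4, d@B5, e@B6, f@B0}  OUT={b@B4, b@B5, d@B4, d@B5, e@B6, f@B0}
  B7:  IN={b@B4, b@B5, d@B2, d@B4, d@B5, e@B6, f@B0}  OUT={a@B7, b@B4, b@B5, c@B7, d@B2, d@B4, d@B5, e@B6, f@B0}

Merge at B2: IN[B2] = OUT[B1] = {b@B5, d@B5, e@B6, f@B0}
Applying B2's transfer function to that IN value gives OUT[B2] (row B2 above).

Answer: {b@B5, d@B2, e@B6, f@B0}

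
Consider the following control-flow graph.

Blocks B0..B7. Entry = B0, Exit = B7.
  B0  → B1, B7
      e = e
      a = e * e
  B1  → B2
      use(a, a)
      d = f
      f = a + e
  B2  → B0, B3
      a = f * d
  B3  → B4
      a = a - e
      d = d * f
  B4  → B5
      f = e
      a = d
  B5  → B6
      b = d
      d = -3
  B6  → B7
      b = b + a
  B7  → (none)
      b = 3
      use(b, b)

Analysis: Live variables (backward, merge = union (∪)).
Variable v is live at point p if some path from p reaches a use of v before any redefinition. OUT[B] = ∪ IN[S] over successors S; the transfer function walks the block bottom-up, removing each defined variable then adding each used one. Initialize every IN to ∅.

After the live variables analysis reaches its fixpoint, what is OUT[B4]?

Answer: {a, d}

Derivation:
Converged values:
  B0: | IN={e, f} | OUT={a, e, f}
  B1: | IN={a, e, f} | OUT={d, e, f}
  B2: | IN={d, e, f} | OUT={a, d, e, f}
  B3: | IN={a, d, e, f} | OUT={d, e}
  B4: | IN={d, e} | OUT={a, d}
  B5: | IN={a, d} | OUT={a, b}
  B6: | IN={a, b} | OUT={}
  B7: | IN={} | OUT={}

Merge at B4: OUT[B4] = IN[B5] = {a, d}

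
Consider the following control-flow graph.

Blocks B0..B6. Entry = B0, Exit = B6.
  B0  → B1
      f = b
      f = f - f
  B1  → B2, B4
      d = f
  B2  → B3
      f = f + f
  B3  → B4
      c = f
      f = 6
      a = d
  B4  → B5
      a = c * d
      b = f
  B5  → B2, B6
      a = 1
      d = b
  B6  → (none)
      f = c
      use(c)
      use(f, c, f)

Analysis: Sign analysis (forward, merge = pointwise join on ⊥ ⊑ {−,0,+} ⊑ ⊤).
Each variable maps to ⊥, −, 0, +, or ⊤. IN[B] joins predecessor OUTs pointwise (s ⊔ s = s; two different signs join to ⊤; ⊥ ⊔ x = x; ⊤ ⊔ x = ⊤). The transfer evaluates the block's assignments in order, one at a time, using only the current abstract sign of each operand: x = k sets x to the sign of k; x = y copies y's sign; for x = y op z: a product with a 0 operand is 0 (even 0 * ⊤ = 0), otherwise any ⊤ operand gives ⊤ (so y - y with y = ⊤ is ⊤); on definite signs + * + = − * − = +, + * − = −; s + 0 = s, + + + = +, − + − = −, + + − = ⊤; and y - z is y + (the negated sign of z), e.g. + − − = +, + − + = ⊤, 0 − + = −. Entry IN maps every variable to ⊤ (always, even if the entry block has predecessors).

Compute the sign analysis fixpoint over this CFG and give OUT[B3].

Answer: {a: ⊤, b: ⊤, c: ⊤, d: ⊤, e: ⊤, f: +}

Working:
Converged values:
  B0: | IN=(all ⊤) | OUT=(all ⊤)
  B1: | IN=(all ⊤) | OUT=(all ⊤)
  B2: | IN=(all ⊤) | OUT=(all ⊤)
  B3: | IN=(all ⊤) | OUT={f:+; rest ⊤}
  B4: | IN=(all ⊤) | OUT=(all ⊤)
  B5: | IN=(all ⊤) | OUT={a:+; rest ⊤}
  B6: | IN={a:+; rest ⊤} | OUT={a:+; rest ⊤}

Merge at B3: IN[B3] = OUT[B2] = {a: ⊤, b: ⊤, c: ⊤, d: ⊤, e: ⊤, f: ⊤}
Applying B3's transfer function to that IN value gives OUT[B3] (row B3 above).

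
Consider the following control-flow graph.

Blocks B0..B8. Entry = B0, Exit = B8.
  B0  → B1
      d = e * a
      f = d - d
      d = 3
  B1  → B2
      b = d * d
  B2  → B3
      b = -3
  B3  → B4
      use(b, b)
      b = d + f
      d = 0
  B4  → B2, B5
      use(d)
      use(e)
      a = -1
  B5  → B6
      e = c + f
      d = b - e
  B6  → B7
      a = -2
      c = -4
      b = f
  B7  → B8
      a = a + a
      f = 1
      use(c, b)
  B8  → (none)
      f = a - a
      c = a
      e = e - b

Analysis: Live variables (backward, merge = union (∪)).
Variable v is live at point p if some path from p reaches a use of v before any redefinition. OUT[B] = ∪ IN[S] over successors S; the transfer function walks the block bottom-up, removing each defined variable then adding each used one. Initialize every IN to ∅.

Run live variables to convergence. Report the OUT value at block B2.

Per-block solution:
  B0:  IN={a, c, e}  OUT={c, d, e, f}
  B1:  IN={c, d, e, f}  OUT={c, d, e, f}
  B2:  IN={c, d, e, f}  OUT={b, c, d, e, f}
  B3:  IN={b, c, d, e, f}  OUT={b, c, d, e, f}
  B4:  IN={b, c, d, e, f}  OUT={b, c, d, e, f}
  B5:  IN={b, c, f}  OUT={e, f}
  B6:  IN={e, f}  OUT={a, b, c, e}
  B7:  IN={a, b, c, e}  OUT={a, b, e}
  B8:  IN={a, b, e}  OUT={}

Merge at B2: OUT[B2] = IN[B3] = {b, c, d, e, f}

Answer: {b, c, d, e, f}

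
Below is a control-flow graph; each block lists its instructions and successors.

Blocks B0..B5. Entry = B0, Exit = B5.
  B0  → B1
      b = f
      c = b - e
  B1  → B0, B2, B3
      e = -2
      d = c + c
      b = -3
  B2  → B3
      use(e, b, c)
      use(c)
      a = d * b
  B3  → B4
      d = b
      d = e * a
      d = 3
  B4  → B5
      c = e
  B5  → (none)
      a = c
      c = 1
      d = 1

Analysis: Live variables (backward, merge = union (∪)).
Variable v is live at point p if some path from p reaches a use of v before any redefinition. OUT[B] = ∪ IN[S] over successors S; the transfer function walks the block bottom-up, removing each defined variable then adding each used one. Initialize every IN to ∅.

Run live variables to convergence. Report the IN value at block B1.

Converged values:
  B0:   IN={a, e, f}   OUT={a, c, f}
  B1:   IN={a, c, f}   OUT={a, b, c, d, e, f}
  B2:   IN={b, c, d, e}   OUT={a, b, e}
  B3:   IN={a, b, e}   OUT={e}
  B4:   IN={e}   OUT={c}
  B5:   IN={c}   OUT={}

Merge at B1: OUT[B1] = IN[B0] ⊔ IN[B2] ⊔ IN[B3] = {a, b, c, d, e, f}
Applying B1's transfer function to that OUT value gives IN[B1] (row B1 above).

Answer: {a, c, f}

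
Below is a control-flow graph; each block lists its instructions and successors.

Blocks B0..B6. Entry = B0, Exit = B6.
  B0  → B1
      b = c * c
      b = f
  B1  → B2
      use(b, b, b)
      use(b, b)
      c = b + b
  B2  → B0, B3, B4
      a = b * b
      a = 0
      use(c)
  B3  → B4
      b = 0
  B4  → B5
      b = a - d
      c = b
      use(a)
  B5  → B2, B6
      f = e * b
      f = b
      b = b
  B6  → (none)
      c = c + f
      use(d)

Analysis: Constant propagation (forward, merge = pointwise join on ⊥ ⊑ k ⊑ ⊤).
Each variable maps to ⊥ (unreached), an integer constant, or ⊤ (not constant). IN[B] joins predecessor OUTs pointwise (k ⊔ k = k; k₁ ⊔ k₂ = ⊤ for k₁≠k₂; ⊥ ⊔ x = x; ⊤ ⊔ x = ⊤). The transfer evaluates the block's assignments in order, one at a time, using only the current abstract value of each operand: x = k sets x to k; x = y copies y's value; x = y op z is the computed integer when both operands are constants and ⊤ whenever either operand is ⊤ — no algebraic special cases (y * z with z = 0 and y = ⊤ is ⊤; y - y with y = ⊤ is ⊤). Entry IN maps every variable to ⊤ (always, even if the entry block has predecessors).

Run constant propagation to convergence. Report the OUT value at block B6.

Answer: {a: 0, b: ⊤, c: ⊤, d: ⊤, e: ⊤, f: ⊤}

Derivation:
Converged values:
  B0:   IN=(all ⊤)   OUT=(all ⊤)
  B1:   IN=(all ⊤)   OUT=(all ⊤)
  B2:   IN=(all ⊤)   OUT={a:0; rest ⊤}
  B3:   IN={a:0; rest ⊤}   OUT={a:0, b:0; rest ⊤}
  B4:   IN={a:0; rest ⊤}   OUT={a:0; rest ⊤}
  B5:   IN={a:0; rest ⊤}   OUT={a:0; rest ⊤}
  B6:   IN={a:0; rest ⊤}   OUT={a:0; rest ⊤}

Merge at B6: IN[B6] = OUT[B5] = {a: 0, b: ⊤, c: ⊤, d: ⊤, e: ⊤, f: ⊤}
Applying B6's transfer function to that IN value gives OUT[B6] (row B6 above).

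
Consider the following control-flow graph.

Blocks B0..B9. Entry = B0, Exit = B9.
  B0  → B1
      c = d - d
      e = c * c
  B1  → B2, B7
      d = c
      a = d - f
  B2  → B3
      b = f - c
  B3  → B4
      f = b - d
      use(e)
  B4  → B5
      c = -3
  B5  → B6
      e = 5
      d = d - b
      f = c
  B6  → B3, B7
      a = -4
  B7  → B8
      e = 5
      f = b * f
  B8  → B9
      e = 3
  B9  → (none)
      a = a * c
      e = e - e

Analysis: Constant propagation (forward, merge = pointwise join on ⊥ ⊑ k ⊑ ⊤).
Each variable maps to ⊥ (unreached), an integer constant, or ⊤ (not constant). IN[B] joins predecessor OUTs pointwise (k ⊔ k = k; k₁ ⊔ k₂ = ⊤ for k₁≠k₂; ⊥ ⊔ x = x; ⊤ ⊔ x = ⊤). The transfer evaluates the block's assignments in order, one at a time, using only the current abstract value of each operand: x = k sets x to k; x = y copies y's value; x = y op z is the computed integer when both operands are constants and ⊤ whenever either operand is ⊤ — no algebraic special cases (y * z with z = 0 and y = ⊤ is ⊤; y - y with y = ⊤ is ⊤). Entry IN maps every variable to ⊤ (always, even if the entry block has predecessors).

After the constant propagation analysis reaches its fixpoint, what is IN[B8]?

Answer: {a: ⊤, b: ⊤, c: ⊤, d: ⊤, e: 5, f: ⊤}

Derivation:
Converged values:
  B0:  IN=(all ⊤)  OUT=(all ⊤)
  B1:  IN=(all ⊤)  OUT=(all ⊤)
  B2:  IN=(all ⊤)  OUT=(all ⊤)
  B3:  IN=(all ⊤)  OUT=(all ⊤)
  B4:  IN=(all ⊤)  OUT={c:-3; rest ⊤}
  B5:  IN={c:-3; rest ⊤}  OUT={c:-3, e:5, f:-3; rest ⊤}
  B6:  IN={c:-3, e:5, f:-3; rest ⊤}  OUT={a:-4, c:-3, e:5, f:-3; rest ⊤}
  B7:  IN=(all ⊤)  OUT={e:5; rest ⊤}
  B8:  IN={e:5; rest ⊤}  OUT={e:3; rest ⊤}
  B9:  IN={e:3; rest ⊤}  OUT={e:0; rest ⊤}

Merge at B8: IN[B8] = OUT[B7] = {a: ⊤, b: ⊤, c: ⊤, d: ⊤, e: 5, f: ⊤}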